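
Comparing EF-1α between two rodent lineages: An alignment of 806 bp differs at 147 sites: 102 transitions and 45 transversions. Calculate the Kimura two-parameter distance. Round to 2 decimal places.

P = 102/806 ≈ 0.126551 and Q = 45/806 ≈ 0.055831.
Under the Kimura two-parameter model, d = −½ ln(1 − 2P − Q) − ¼ ln(1 − 2Q).
1 − 2P − Q = 0.691067, giving −½ ln(0.691067) = 0.184759.
1 − 2Q = 0.888338, giving −¼ ln(0.888338) = 0.029601.
d = 0.184759 + 0.029601 = 0.214360.

0.21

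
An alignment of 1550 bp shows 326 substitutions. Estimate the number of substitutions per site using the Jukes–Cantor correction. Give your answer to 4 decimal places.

p = 326/1550 ≈ 0.210323.
d = −(3/4) ln(1 − 4p/3) = −0.75 ln(1 − 0.280431) = −0.75 ln(0.719569)
  = −0.75 × (-0.329103) = 0.246827 substitutions/site.

0.2468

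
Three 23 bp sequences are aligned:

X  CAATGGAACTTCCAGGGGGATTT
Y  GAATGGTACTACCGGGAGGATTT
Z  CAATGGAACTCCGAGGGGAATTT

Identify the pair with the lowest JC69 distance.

X and Z

X–Y: 5/23 differ, p = 0.217, d = 0.257.
X–Z: 3/23 differ, p = 0.130, d = 0.143.
Y–Z: 7/23 differ, p = 0.304, d = 0.390.
The smallest distance is between X and Z.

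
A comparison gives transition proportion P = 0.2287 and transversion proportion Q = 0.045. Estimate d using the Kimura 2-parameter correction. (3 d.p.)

0.373

Under the Kimura two-parameter model, d = −½ ln(1 − 2P − Q) − ¼ ln(1 − 2Q).
1 − 2P − Q = 0.4976, giving −½ ln(0.4976) = 0.348979.
1 − 2Q = 0.91, giving −¼ ln(0.91) = 0.023578.
d = 0.348979 + 0.023578 = 0.372557.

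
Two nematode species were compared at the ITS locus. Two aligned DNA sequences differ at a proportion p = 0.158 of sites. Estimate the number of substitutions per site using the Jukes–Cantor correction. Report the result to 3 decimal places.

d = −(3/4) ln(1 − 4p/3) = −0.75 ln(1 − 0.210667) = −0.75 ln(0.789333)
  = −0.75 × (-0.236567) = 0.177425 substitutions/site.

0.177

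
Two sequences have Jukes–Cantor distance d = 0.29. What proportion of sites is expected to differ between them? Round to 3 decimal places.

p = (3/4)(1 − e^(−4d/3)) = 0.75 × (1 − e^(-0.386667)) = 0.75 × (1 − 0.679317) = 0.240512.

0.241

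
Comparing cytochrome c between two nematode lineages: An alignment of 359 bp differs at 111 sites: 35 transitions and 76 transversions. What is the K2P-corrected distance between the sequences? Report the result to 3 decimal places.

0.399

P = 35/359 ≈ 0.097493 and Q = 76/359 ≈ 0.211699.
Under the Kimura two-parameter model, d = −½ ln(1 − 2P − Q) − ¼ ln(1 − 2Q).
1 − 2P − Q = 0.593315, giving −½ ln(0.593315) = 0.261015.
1 − 2Q = 0.576602, giving −¼ ln(0.576602) = 0.137651.
d = 0.261015 + 0.137651 = 0.398666.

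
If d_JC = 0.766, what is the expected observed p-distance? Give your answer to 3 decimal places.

0.480

p = (3/4)(1 − e^(−4d/3)) = 0.75 × (1 − e^(-1.021333)) = 0.75 × (1 − 0.360115) = 0.479914.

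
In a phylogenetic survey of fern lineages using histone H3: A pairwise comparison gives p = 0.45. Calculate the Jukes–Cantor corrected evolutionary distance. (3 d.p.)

0.687

d = −(3/4) ln(1 − 4p/3) = −0.75 ln(1 − 0.6) = −0.75 ln(0.4)
  = −0.75 × (-0.916291) = 0.687218 substitutions/site.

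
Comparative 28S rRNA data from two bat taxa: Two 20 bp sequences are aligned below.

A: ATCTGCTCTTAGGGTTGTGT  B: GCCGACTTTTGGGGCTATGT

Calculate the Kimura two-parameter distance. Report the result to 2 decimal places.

0.72

Of 20 sites, 7 differences are transitions and 1 are transversions, so P = 7/20 = 0.35 and Q = 1/20 = 0.05.
Under the Kimura two-parameter model, d = −½ ln(1 − 2P − Q) − ¼ ln(1 − 2Q).
1 − 2P − Q = 0.25, giving −½ ln(0.25) = 0.693147.
1 − 2Q = 0.9, giving −¼ ln(0.9) = 0.026340.
d = 0.693147 + 0.026340 = 0.719487.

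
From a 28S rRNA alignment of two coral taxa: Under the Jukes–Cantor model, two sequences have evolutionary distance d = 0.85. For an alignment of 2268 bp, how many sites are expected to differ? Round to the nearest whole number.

Invert JC69: p = (3/4)(1 − e^(−4d/3)) = 0.75 × (1 − e^(-1.133333)) = 0.75 × (1 − 0.321958) = 0.508532.
Expected differing sites = pL ≈ 0.508532 × 2268 = 1153.350576 ≈ 1153.

1153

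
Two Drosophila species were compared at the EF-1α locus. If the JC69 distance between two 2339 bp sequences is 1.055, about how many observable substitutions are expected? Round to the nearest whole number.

Invert JC69: p = (3/4)(1 − e^(−4d/3)) = 0.75 × (1 − e^(-1.406667)) = 0.75 × (1 − 0.244958) = 0.566282.
Expected differing sites = pL ≈ 0.566282 × 2339 = 1324.533598 ≈ 1325.

1325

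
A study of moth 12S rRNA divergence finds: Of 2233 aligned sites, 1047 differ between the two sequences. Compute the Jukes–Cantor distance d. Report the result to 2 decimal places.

0.74

p = 1047/2233 ≈ 0.468876.
d = −(3/4) ln(1 − 4p/3) = −0.75 ln(1 − 0.625168) = −0.75 ln(0.374832)
  = −0.75 × (-0.981277) = 0.735958 substitutions/site.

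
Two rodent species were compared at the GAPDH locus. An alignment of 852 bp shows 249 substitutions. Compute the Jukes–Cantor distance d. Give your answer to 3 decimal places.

0.370

p = 249/852 ≈ 0.292254.
d = −(3/4) ln(1 − 4p/3) = −0.75 ln(1 − 0.389672) = −0.75 ln(0.610328)
  = −0.75 × (-0.493759) = 0.370319 substitutions/site.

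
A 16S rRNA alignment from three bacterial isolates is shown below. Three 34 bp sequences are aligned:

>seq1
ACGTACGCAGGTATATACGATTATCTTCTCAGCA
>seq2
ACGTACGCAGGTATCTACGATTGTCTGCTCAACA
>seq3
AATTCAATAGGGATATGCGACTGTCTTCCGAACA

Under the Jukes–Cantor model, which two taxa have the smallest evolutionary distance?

seq1–seq2: 4/34 differ, p = 0.118, d = 0.128.
seq1–seq3: 13/34 differ, p = 0.382, d = 0.535.
seq2–seq3: 13/34 differ, p = 0.382, d = 0.535.
The smallest distance is between seq1 and seq2.

seq1 and seq2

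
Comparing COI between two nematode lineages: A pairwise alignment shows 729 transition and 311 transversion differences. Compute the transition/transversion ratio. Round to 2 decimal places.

2.34

R = 729/311 = 2.344051… ≈ 2.34 (to 2 d.p.).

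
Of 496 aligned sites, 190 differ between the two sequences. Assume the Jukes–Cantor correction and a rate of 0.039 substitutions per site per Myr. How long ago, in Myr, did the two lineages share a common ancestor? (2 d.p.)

6.87

p = 190/496 ≈ 0.383065.
d = −(3/4) ln(1 − 4p/3) = −0.75 ln(1 − 0.510753) = −0.75 ln(0.489247)
  = −0.75 × (-0.714888) = 0.536166 substitutions/site.
Under a molecular clock d = 2μt, so t = d/(2μ) = 0.536166 / (2 × 0.039) = 6.87 Myr.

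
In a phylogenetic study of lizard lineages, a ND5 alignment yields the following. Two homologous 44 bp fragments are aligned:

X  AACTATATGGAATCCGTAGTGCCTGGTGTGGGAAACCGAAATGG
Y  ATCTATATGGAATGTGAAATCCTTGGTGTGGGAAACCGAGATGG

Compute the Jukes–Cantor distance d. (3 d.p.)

0.208

The sequences differ at 8 of 44 sites (2, 14, 15, 17, 19, 21, 23, 40), so p = 8/44 ≈ 0.181818.
d = −(3/4) ln(1 − 4p/3) = −0.75 ln(1 − 0.242424) = −0.75 ln(0.757576)
  = −0.75 × (-0.277631) = 0.208223 substitutions/site.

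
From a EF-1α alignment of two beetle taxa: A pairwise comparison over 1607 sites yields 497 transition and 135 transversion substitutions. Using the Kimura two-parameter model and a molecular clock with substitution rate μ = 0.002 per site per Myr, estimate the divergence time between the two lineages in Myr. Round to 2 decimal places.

163.06

P = 497/1607 ≈ 0.309272 and Q = 135/1607 ≈ 0.084007.
Under the Kimura two-parameter model, d = −½ ln(1 − 2P − Q) − ¼ ln(1 − 2Q).
1 − 2P − Q = 0.297449, giving −½ ln(0.297449) = 0.606256.
1 − 2Q = 0.831986, giving −¼ ln(0.831986) = 0.045985.
d = 0.606256 + 0.045985 = 0.652241.
Under a molecular clock d = 2μt, so t = d/(2μ) = 0.652241 / (2 × 0.002) = 163.06 Myr.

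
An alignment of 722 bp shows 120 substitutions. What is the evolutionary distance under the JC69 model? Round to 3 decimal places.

p = 120/722 ≈ 0.166205.
d = −(3/4) ln(1 − 4p/3) = −0.75 ln(1 − 0.221607) = −0.75 ln(0.778393)
  = −0.75 × (-0.250524) = 0.187893 substitutions/site.

0.188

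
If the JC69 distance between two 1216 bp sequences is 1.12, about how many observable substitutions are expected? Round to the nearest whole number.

707

Invert JC69: p = (3/4)(1 − e^(−4d/3)) = 0.75 × (1 − e^(-1.493333)) = 0.75 × (1 − 0.224623) = 0.581533.
Expected differing sites = pL ≈ 0.581533 × 1216 = 707.144128 ≈ 707.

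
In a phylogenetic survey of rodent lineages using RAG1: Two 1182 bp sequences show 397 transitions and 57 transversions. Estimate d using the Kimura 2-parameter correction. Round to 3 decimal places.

P = 397/1182 ≈ 0.335871 and Q = 57/1182 ≈ 0.048223.
Under the Kimura two-parameter model, d = −½ ln(1 − 2P − Q) − ¼ ln(1 − 2Q).
1 − 2P − Q = 0.280035, giving −½ ln(0.280035) = 0.636420.
1 − 2Q = 0.903554, giving −¼ ln(0.903554) = 0.025355.
d = 0.636420 + 0.025355 = 0.661775.

0.662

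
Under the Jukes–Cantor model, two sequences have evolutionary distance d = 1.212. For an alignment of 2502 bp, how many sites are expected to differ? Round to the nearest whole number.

Invert JC69: p = (3/4)(1 − e^(−4d/3)) = 0.75 × (1 − e^(-1.616)) = 0.75 × (1 − 0.198692) = 0.600981.
Expected differing sites = pL ≈ 0.600981 × 2502 = 1503.654462 ≈ 1504.

1504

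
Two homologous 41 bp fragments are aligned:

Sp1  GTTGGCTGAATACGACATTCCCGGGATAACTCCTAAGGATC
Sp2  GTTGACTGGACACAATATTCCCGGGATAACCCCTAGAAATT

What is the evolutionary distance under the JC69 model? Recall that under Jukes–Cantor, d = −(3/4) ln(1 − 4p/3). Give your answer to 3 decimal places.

0.295

The sequences differ at 10 of 41 sites (5, 9, 11, 14, 16, 31, 36, 37, 38, 41), so p = 10/41 ≈ 0.243902.
d = −(3/4) ln(1 − 4p/3) = −0.75 ln(1 − 0.325203) = −0.75 ln(0.674797)
  = −0.75 × (-0.393343) = 0.295007 substitutions/site.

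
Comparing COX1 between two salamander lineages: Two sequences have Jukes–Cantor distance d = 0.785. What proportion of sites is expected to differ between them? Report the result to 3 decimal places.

0.487

p = (3/4)(1 − e^(−4d/3)) = 0.75 × (1 − e^(-1.046667)) = 0.75 × (1 − 0.351106) = 0.486671.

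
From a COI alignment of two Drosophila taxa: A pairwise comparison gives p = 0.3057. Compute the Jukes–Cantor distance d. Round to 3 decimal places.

0.393

d = −(3/4) ln(1 − 4p/3) = −0.75 ln(1 − 0.4076) = −0.75 ln(0.5924)
  = −0.75 × (-0.523573) = 0.392680 substitutions/site.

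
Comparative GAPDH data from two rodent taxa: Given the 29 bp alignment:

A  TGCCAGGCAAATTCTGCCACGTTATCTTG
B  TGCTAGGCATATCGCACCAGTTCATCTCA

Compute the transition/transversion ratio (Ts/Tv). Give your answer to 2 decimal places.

Transitions are A↔G and C↔T; transversions are all other mismatches.
Transitions: 7. Transversions: 4.
R = 7/4 = 1.75.

1.75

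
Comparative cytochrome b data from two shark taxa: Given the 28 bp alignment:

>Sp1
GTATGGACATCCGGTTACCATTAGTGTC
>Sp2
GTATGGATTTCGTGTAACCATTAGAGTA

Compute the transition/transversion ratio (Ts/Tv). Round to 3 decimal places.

0.167

Transitions are A↔G and C↔T; transversions are all other mismatches.
Transitions: 1. Transversions: 6.
R = 1/6 = 0.166666… ≈ 0.167 (to 3 d.p.).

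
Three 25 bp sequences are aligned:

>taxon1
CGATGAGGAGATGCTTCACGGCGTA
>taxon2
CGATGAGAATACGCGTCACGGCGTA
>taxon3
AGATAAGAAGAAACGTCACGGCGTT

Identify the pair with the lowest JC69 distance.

taxon1 and taxon2

taxon1–taxon2: 4/25 differ, p = 0.160, d = 0.180.
taxon1–taxon3: 7/25 differ, p = 0.280, d = 0.351.
taxon2–taxon3: 6/25 differ, p = 0.240, d = 0.289.
The smallest distance is between taxon1 and taxon2.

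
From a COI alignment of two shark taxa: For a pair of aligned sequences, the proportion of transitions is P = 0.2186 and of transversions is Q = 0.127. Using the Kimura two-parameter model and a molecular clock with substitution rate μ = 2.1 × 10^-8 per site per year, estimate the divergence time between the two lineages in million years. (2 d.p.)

Under the Kimura two-parameter model, d = −½ ln(1 − 2P − Q) − ¼ ln(1 − 2Q).
1 − 2P − Q = 0.4358, giving −½ ln(0.4358) = 0.415286.
1 − 2Q = 0.746, giving −¼ ln(0.746) = 0.073257.
d = 0.415286 + 0.073257 = 0.488543.
Under a molecular clock d = 2μt, so t = d/(2μ) = 0.488543 / (2 × 2.1 × 10^-8) = 11.63 million years.

11.63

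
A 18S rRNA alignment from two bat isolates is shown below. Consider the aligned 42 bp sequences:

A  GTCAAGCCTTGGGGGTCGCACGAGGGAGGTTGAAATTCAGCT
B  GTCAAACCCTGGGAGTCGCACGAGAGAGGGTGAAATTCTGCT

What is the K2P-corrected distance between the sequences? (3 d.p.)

Of 42 sites, 4 differences are transitions and 2 are transversions, so P = 4/42 ≈ 0.095238 and Q = 2/42 ≈ 0.047619.
Under the Kimura two-parameter model, d = −½ ln(1 − 2P − Q) − ¼ ln(1 − 2Q).
1 − 2P − Q = 0.761905, giving −½ ln(0.761905) = 0.135967.
1 − 2Q = 0.904762, giving −¼ ln(0.904762) = 0.025021.
d = 0.135967 + 0.025021 = 0.160988.

0.161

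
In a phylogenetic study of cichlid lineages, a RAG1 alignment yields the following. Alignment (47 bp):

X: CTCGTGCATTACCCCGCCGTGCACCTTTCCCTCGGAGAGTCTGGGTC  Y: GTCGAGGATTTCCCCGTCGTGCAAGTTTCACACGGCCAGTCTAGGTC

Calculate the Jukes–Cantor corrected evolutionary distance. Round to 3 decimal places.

0.312

The sequences differ at 12 of 47 sites, so p = 12/47 ≈ 0.255319.
d = −(3/4) ln(1 − 4p/3) = −0.75 ln(1 − 0.340425) = −0.75 ln(0.659575)
  = −0.75 × (-0.416160) = 0.312120 substitutions/site.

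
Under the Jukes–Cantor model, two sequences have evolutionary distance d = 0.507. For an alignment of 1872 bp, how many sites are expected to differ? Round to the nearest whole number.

690

Invert JC69: p = (3/4)(1 − e^(−4d/3)) = 0.75 × (1 − e^(-0.676)) = 0.75 × (1 − 0.508648) = 0.368514.
Expected differing sites = pL ≈ 0.368514 × 1872 = 689.858208 ≈ 690.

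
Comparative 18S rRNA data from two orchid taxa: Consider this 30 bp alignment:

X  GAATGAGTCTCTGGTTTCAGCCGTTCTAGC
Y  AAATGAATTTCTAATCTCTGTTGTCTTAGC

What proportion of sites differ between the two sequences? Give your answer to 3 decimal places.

The sequences differ at 11 of 30 positions.
p = 11/30 = 0.366666… ≈ 0.367 (to 3 d.p.).

0.367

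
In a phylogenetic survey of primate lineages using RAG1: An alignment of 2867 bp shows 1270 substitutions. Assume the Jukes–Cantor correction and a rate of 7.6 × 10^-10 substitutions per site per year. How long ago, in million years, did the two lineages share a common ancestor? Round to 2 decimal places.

440.69

p = 1270/2867 ≈ 0.442972.
d = −(3/4) ln(1 − 4p/3) = −0.75 ln(1 − 0.590629) = −0.75 ln(0.409371)
  = −0.75 × (-0.893133) = 0.669850 substitutions/site.
Under a molecular clock d = 2μt, so t = d/(2μ) = 0.669850 / (2 × 7.6 × 10^-10) = 440.69 million years.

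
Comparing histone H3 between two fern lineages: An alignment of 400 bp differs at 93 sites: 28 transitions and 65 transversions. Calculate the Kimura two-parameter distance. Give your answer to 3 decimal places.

P = 28/400 = 0.07 and Q = 65/400 = 0.1625.
Under the Kimura two-parameter model, d = −½ ln(1 − 2P − Q) − ¼ ln(1 − 2Q).
1 − 2P − Q = 0.6975, giving −½ ln(0.6975) = 0.180126.
1 − 2Q = 0.675, giving −¼ ln(0.675) = 0.098261.
d = 0.180126 + 0.098261 = 0.278387.

0.278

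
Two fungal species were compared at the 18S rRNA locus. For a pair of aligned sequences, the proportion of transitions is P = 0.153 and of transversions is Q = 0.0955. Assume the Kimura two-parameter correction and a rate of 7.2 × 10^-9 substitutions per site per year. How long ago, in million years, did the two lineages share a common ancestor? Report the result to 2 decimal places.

Under the Kimura two-parameter model, d = −½ ln(1 − 2P − Q) − ¼ ln(1 − 2Q).
1 − 2P − Q = 0.5985, giving −½ ln(0.5985) = 0.256664.
1 − 2Q = 0.809, giving −¼ ln(0.809) = 0.052989.
d = 0.256664 + 0.052989 = 0.309653.
Under a molecular clock d = 2μt, so t = d/(2μ) = 0.309653 / (2 × 7.2 × 10^-9) = 21.50 million years.

21.50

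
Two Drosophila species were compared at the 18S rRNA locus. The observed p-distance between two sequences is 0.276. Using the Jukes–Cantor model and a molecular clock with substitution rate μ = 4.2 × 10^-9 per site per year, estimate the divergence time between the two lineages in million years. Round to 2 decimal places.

40.97

d = −(3/4) ln(1 − 4p/3) = −0.75 ln(1 − 0.368) = −0.75 ln(0.632)
  = −0.75 × (-0.458866) = 0.344150 substitutions/site.
Under a molecular clock d = 2μt, so t = d/(2μ) = 0.344150 / (2 × 4.2 × 10^-9) = 40.97 million years.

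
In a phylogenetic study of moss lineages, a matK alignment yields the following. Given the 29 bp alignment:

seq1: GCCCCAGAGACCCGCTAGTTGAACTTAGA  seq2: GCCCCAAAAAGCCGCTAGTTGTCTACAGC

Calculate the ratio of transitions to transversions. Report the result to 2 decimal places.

0.80

Transitions are A↔G and C↔T; transversions are all other mismatches.
Transitions: 4. Transversions: 5.
R = 4/5 = 0.80.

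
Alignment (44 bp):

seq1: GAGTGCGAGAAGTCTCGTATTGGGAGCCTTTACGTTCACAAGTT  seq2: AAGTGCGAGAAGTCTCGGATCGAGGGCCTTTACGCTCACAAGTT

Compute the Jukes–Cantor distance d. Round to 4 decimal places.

The sequences differ at 6 of 44 sites (1, 18, 21, 23, 25, 35), so p = 6/44 ≈ 0.136364.
d = −(3/4) ln(1 − 4p/3) = −0.75 ln(1 − 0.181819) = −0.75 ln(0.818181)
  = −0.75 × (-0.200672) = 0.150504 substitutions/site.

0.1505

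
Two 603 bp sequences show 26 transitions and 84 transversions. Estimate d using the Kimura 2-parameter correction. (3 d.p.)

P = 26/603 ≈ 0.043118 and Q = 84/603 ≈ 0.139303.
Under the Kimura two-parameter model, d = −½ ln(1 − 2P − Q) − ¼ ln(1 − 2Q).
1 − 2P − Q = 0.774461, giving −½ ln(0.774461) = 0.127794.
1 − 2Q = 0.721394, giving −¼ ln(0.721394) = 0.081642.
d = 0.127794 + 0.081642 = 0.209436.

0.209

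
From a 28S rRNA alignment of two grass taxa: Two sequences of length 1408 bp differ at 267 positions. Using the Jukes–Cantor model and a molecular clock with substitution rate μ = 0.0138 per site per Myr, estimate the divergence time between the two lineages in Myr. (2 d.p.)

p = 267/1408 ≈ 0.189631.
d = −(3/4) ln(1 − 4p/3) = −0.75 ln(1 − 0.252841) = −0.75 ln(0.747159)
  = −0.75 × (-0.291477) = 0.218608 substitutions/site.
Under a molecular clock d = 2μt, so t = d/(2μ) = 0.218608 / (2 × 0.0138) = 7.92 Myr.

7.92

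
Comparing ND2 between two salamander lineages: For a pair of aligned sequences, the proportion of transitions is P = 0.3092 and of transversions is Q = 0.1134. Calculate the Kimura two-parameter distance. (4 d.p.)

0.7223

Under the Kimura two-parameter model, d = −½ ln(1 − 2P − Q) − ¼ ln(1 − 2Q).
1 − 2P − Q = 0.2682, giving −½ ln(0.2682) = 0.658011.
1 − 2Q = 0.7732, giving −¼ ln(0.7732) = 0.064304.
d = 0.658011 + 0.064304 = 0.722315.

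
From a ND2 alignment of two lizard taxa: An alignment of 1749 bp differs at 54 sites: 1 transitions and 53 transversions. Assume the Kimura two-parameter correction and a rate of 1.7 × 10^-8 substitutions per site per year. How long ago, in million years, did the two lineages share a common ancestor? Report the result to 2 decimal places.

0.93

P = 1/1749 ≈ 0.000572 and Q = 53/1749 ≈ 0.030303.
Under the Kimura two-parameter model, d = −½ ln(1 − 2P − Q) − ¼ ln(1 − 2Q).
1 − 2P − Q = 0.968553, giving −½ ln(0.968553) = 0.015976.
1 − 2Q = 0.939394, giving −¼ ln(0.939394) = 0.015630.
d = 0.015976 + 0.015630 = 0.031606.
Under a molecular clock d = 2μt, so t = d/(2μ) = 0.031606 / (2 × 1.7 × 10^-8) = 0.93 million years.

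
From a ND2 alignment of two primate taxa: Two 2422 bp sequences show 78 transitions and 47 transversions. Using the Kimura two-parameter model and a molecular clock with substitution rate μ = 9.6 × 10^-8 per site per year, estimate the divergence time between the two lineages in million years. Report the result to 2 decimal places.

P = 78/2422 ≈ 0.032205 and Q = 47/2422 ≈ 0.019405.
Under the Kimura two-parameter model, d = −½ ln(1 − 2P − Q) − ¼ ln(1 − 2Q).
1 − 2P − Q = 0.916185, giving −½ ln(0.916185) = 0.043768.
1 − 2Q = 0.96119, giving −¼ ln(0.96119) = 0.009896.
d = 0.043768 + 0.009896 = 0.053664.
Under a molecular clock d = 2μt, so t = d/(2μ) = 0.053664 / (2 × 9.6 × 10^-8) = 0.28 million years.

0.28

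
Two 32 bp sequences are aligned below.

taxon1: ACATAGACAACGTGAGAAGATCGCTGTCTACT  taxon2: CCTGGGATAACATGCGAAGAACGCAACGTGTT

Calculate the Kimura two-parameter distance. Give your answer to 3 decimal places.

Of 32 sites, 7 differences are transitions and 7 are transversions, so P = 7/32 = 0.21875 and Q = 7/32 = 0.21875.
Under the Kimura two-parameter model, d = −½ ln(1 − 2P − Q) − ¼ ln(1 − 2Q).
1 − 2P − Q = 0.34375, giving −½ ln(0.34375) = 0.533920.
1 − 2Q = 0.5625, giving −¼ ln(0.5625) = 0.143841.
d = 0.533920 + 0.143841 = 0.677761.

0.678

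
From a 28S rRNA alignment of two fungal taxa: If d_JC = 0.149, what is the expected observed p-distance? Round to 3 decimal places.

0.135

p = (3/4)(1 − e^(−4d/3)) = 0.75 × (1 − e^(-0.198667)) = 0.75 × (1 − 0.819823) = 0.135133.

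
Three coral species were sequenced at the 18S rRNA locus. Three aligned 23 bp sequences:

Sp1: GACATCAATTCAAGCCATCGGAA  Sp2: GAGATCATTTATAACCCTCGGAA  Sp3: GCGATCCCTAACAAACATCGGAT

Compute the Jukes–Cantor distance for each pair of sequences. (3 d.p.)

d(Sp1,Sp2) = 0.321, d(Sp1,Sp3) = 0.650, d(Sp2,Sp3) = 0.467

Sp1–Sp2: 6/23 sites differ → p ≈ 0.26087, d = −0.75 ln(1 − 0.347827) = 0.320584 ≈ 0.321.
Sp1–Sp3: 10/23 sites differ → p ≈ 0.434783, d = −0.75 ln(1 − 0.579711) = 0.650110 ≈ 0.650.
Sp2–Sp3: 8/23 sites differ → p ≈ 0.347826, d = −0.75 ln(1 − 0.463768) = 0.467391 ≈ 0.467.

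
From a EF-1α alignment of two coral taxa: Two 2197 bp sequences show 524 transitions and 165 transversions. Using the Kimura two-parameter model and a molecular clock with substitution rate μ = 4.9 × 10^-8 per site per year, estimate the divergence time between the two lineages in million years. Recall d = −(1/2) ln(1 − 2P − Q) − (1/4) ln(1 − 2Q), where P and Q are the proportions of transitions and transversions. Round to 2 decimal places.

4.51

P = 524/2197 ≈ 0.238507 and Q = 165/2197 ≈ 0.075102.
Under the Kimura two-parameter model, d = −½ ln(1 − 2P − Q) − ¼ ln(1 − 2Q).
1 − 2P − Q = 0.447884, giving −½ ln(0.447884) = 0.401611.
1 − 2Q = 0.849796, giving −¼ ln(0.849796) = 0.040690.
d = 0.401611 + 0.040690 = 0.442301.
Under a molecular clock d = 2μt, so t = d/(2μ) = 0.442301 / (2 × 4.9 × 10^-8) = 4.51 million years.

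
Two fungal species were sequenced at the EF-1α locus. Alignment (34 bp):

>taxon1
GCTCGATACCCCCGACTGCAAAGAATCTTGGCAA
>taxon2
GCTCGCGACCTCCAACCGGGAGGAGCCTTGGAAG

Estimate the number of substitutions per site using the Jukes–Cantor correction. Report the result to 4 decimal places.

0.4770

The sequences differ at 12 of 34 sites, so p = 12/34 ≈ 0.352941.
d = −(3/4) ln(1 − 4p/3) = −0.75 ln(1 − 0.470588) = −0.75 ln(0.529412)
  = −0.75 × (-0.635988) = 0.476991 substitutions/site.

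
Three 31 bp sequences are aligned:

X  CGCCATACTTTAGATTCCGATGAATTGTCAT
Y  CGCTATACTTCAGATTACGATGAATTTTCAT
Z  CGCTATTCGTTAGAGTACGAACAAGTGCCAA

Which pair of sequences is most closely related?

X–Y: 4/31 differ, p = 0.129, d = 0.142.
X–Z: 10/31 differ, p = 0.323, d = 0.422.
Y–Z: 10/31 differ, p = 0.323, d = 0.422.
The smallest distance is between X and Y.

X and Y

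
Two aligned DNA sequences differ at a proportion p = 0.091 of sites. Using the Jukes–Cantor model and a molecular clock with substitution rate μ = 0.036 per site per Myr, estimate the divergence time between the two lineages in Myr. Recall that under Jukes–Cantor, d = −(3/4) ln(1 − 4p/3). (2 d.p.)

1.35

d = −(3/4) ln(1 − 4p/3) = −0.75 ln(1 − 0.121333) = −0.75 ln(0.878667)
  = −0.75 × (-0.129349) = 0.097012 substitutions/site.
Under a molecular clock d = 2μt, so t = d/(2μ) = 0.097012 / (2 × 0.036) = 1.35 Myr.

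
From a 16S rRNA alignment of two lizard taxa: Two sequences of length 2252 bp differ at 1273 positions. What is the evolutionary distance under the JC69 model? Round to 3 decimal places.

p = 1273/2252 ≈ 0.565275.
d = −(3/4) ln(1 − 4p/3) = −0.75 ln(1 − 0.7537) = −0.75 ln(0.2463)
  = −0.75 × (-1.401205) = 1.050904 substitutions/site.

1.051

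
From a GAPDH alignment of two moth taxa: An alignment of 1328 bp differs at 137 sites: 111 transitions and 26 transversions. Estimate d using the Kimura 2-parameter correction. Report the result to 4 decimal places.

P = 111/1328 ≈ 0.083584 and Q = 26/1328 ≈ 0.019578.
Under the Kimura two-parameter model, d = −½ ln(1 − 2P − Q) − ¼ ln(1 − 2Q).
1 − 2P − Q = 0.813254, giving −½ ln(0.813254) = 0.103356.
1 − 2Q = 0.960844, giving −¼ ln(0.960844) = 0.009986.
d = 0.103356 + 0.009986 = 0.113342.

0.1133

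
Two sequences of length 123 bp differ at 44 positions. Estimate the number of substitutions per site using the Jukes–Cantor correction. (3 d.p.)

0.486

p = 44/123 ≈ 0.357724.
d = −(3/4) ln(1 − 4p/3) = −0.75 ln(1 − 0.476965) = −0.75 ln(0.523035)
  = −0.75 × (-0.648107) = 0.486080 substitutions/site.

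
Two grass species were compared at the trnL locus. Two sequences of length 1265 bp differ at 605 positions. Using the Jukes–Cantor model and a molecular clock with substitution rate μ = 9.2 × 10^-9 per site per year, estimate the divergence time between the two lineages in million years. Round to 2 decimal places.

p = 605/1265 ≈ 0.478261.
d = −(3/4) ln(1 − 4p/3) = −0.75 ln(1 − 0.637681) = −0.75 ln(0.362319)
  = −0.75 × (-1.015230) = 0.761423 substitutions/site.
Under a molecular clock d = 2μt, so t = d/(2μ) = 0.761423 / (2 × 9.2 × 10^-9) = 41.38 million years.

41.38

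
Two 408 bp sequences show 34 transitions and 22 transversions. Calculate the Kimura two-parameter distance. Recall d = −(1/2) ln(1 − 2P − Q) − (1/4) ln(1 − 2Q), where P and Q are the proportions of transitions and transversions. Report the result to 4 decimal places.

0.1531

P = 34/408 ≈ 0.083333 and Q = 22/408 ≈ 0.053922.
Under the Kimura two-parameter model, d = −½ ln(1 − 2P − Q) − ¼ ln(1 − 2Q).
1 − 2P − Q = 0.779412, giving −½ ln(0.779412) = 0.124608.
1 − 2Q = 0.892156, giving −¼ ln(0.892156) = 0.028529.
d = 0.124608 + 0.028529 = 0.153137.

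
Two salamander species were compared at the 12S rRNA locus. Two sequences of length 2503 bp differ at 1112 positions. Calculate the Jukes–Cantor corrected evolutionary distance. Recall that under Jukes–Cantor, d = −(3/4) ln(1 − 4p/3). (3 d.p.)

0.673

p = 1112/2503 ≈ 0.444267.
d = −(3/4) ln(1 − 4p/3) = −0.75 ln(1 − 0.592356) = −0.75 ln(0.407644)
  = −0.75 × (-0.897361) = 0.673021 substitutions/site.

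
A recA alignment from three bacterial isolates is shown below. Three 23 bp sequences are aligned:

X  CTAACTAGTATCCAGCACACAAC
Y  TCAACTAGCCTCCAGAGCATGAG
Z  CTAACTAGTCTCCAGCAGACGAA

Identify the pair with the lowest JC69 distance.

X–Y: 9/23 differ, p = 0.391, d = 0.553.
X–Z: 4/23 differ, p = 0.174, d = 0.198.
Y–Z: 8/23 differ, p = 0.348, d = 0.467.
The smallest distance is between X and Z.

X and Z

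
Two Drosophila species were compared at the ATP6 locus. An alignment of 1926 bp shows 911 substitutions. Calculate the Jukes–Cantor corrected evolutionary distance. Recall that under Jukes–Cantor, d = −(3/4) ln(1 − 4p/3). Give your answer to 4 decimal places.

0.7470

p = 911/1926 ≈ 0.473001.
d = −(3/4) ln(1 − 4p/3) = −0.75 ln(1 − 0.630668) = −0.75 ln(0.369332)
  = −0.75 × (-0.996059) = 0.747044 substitutions/site.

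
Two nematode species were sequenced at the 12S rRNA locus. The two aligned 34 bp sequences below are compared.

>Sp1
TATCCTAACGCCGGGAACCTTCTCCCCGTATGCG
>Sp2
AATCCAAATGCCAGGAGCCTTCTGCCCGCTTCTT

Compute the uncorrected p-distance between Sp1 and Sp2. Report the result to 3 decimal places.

0.324

The sequences differ at 11 of 34 positions.
p = 11/34 = 0.323529… ≈ 0.324 (to 3 d.p.).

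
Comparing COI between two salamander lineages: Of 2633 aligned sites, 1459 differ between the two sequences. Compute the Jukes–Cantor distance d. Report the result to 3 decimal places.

p = 1459/2633 ≈ 0.554121.
d = −(3/4) ln(1 − 4p/3) = −0.75 ln(1 − 0.738828) = −0.75 ln(0.261172)
  = −0.75 × (-1.342576) = 1.006932 substitutions/site.

1.007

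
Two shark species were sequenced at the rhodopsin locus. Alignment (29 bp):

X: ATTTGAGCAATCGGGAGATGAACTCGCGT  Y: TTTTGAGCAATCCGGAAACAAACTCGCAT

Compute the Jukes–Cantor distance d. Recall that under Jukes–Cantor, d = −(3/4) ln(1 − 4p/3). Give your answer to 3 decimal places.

The sequences differ at 6 of 29 sites (1, 13, 17, 19, 20, 28), so p = 6/29 ≈ 0.206897.
d = −(3/4) ln(1 − 4p/3) = −0.75 ln(1 − 0.275863) = −0.75 ln(0.724137)
  = −0.75 × (-0.322775) = 0.242081 substitutions/site.

0.242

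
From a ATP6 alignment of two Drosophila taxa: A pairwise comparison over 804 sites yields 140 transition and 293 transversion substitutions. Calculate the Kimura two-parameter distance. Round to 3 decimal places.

P = 140/804 ≈ 0.174129 and Q = 293/804 ≈ 0.364428.
Under the Kimura two-parameter model, d = −½ ln(1 − 2P − Q) − ¼ ln(1 − 2Q).
1 − 2P − Q = 0.287314, giving −½ ln(0.287314) = 0.623590.
1 − 2Q = 0.271144, giving −¼ ln(0.271144) = 0.326276.
d = 0.623590 + 0.326276 = 0.949866.

0.950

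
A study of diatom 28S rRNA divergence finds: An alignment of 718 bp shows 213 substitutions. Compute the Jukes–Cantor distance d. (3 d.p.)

0.378

p = 213/718 ≈ 0.296657.
d = −(3/4) ln(1 − 4p/3) = −0.75 ln(1 − 0.395543) = −0.75 ln(0.604457)
  = −0.75 × (-0.503425) = 0.377569 substitutions/site.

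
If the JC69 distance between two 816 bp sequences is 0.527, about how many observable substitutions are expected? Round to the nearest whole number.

309

Invert JC69: p = (3/4)(1 − e^(−4d/3)) = 0.75 × (1 − e^(-0.702667)) = 0.75 × (1 − 0.495263) = 0.378553.
Expected differing sites = pL ≈ 0.378553 × 816 = 308.899248 ≈ 309.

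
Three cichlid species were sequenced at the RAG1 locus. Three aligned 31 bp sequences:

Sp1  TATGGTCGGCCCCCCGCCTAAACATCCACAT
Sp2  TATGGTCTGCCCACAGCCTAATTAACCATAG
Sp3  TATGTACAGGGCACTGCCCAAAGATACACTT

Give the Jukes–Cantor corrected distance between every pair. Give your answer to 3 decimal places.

d(Sp1,Sp2) = 0.316, d(Sp1,Sp3) = 0.481, d(Sp2,Sp3) = 0.691

Sp1–Sp2: 8/31 sites differ → p ≈ 0.258065, d = −0.75 ln(1 − 0.344087) = 0.316295 ≈ 0.316.
Sp1–Sp3: 11/31 sites differ → p ≈ 0.354839, d = −0.75 ln(1 − 0.473119) = 0.480585 ≈ 0.481.
Sp2–Sp3: 14/31 sites differ → p ≈ 0.451613, d = −0.75 ln(1 − 0.602151) = 0.691262 ≈ 0.691.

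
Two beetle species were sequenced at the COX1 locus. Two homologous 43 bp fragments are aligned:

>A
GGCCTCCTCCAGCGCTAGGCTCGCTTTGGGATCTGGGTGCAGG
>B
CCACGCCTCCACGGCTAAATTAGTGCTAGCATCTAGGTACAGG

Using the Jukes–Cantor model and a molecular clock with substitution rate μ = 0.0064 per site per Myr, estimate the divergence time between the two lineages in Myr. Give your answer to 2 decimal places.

The sequences differ at 17 of 43 sites, so p = 17/43 ≈ 0.395349.
d = −(3/4) ln(1 − 4p/3) = −0.75 ln(1 − 0.527132) = −0.75 ln(0.472868)
  = −0.75 × (-0.748939) = 0.561704 substitutions/site.
Under a molecular clock d = 2μt, so t = d/(2μ) = 0.561704 / (2 × 0.0064) = 43.88 Myr.

43.88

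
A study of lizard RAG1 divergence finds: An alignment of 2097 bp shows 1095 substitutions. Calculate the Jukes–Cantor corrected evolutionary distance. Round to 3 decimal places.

0.894

p = 1095/2097 ≈ 0.522175.
d = −(3/4) ln(1 − 4p/3) = −0.75 ln(1 − 0.696233) = −0.75 ln(0.303767)
  = −0.75 × (-1.191494) = 0.893621 substitutions/site.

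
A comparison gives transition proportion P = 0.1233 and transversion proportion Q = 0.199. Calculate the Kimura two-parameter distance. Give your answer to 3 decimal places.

Under the Kimura two-parameter model, d = −½ ln(1 − 2P − Q) − ¼ ln(1 − 2Q).
1 − 2P − Q = 0.5544, giving −½ ln(0.5544) = 0.294934.
1 − 2Q = 0.602, giving −¼ ln(0.602) = 0.126874.
d = 0.294934 + 0.126874 = 0.421808.

0.422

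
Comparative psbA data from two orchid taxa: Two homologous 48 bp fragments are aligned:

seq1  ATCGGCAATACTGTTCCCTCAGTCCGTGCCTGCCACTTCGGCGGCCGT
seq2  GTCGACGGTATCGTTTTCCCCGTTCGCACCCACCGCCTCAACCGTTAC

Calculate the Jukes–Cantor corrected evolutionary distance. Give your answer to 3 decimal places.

The sequences differ at 24 of 48 sites, so p = 24/48 = 0.5.
d = −(3/4) ln(1 − 4p/3) = −0.75 ln(1 − 0.666667) = −0.75 ln(0.333333)
  = −0.75 × (-1.098613) = 0.823960 substitutions/site.

0.824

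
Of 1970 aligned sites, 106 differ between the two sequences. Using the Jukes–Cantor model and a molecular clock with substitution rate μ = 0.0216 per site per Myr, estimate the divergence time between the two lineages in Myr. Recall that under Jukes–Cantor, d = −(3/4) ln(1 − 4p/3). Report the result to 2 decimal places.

p = 106/1970 ≈ 0.053807.
d = −(3/4) ln(1 − 4p/3) = −0.75 ln(1 − 0.071743) = −0.75 ln(0.928257)
  = −0.75 × (-0.074447) = 0.055835 substitutions/site.
Under a molecular clock d = 2μt, so t = d/(2μ) = 0.055835 / (2 × 0.0216) = 1.29 Myr.

1.29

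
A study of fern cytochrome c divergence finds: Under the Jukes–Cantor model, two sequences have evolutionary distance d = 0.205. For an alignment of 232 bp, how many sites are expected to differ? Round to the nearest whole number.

Invert JC69: p = (3/4)(1 − e^(−4d/3)) = 0.75 × (1 − e^(-0.273333)) = 0.75 × (1 − 0.760839) = 0.179371.
Expected differing sites = pL ≈ 0.179371 × 232 = 41.614072 ≈ 42.

42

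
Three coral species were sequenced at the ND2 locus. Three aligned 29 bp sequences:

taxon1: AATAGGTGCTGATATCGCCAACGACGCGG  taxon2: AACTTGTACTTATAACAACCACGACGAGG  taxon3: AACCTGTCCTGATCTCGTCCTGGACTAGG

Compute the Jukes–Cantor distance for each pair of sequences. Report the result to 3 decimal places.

taxon1–taxon2: 10/29 sites differ → p ≈ 0.344828, d = −0.75 ln(1 − 0.459771) = 0.461822 ≈ 0.462.
taxon1–taxon3: 11/29 sites differ → p ≈ 0.37931, d = −0.75 ln(1 − 0.505747) = 0.528531 ≈ 0.529.
taxon2–taxon3: 10/29 sites differ → p ≈ 0.344828, d = −0.75 ln(1 − 0.459771) = 0.461822 ≈ 0.462.

d(taxon1,taxon2) = 0.462, d(taxon1,taxon3) = 0.529, d(taxon2,taxon3) = 0.462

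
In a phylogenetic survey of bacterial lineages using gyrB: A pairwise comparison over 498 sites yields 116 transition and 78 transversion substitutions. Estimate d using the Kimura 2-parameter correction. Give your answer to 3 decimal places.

P = 116/498 ≈ 0.232932 and Q = 78/498 ≈ 0.156627.
Under the Kimura two-parameter model, d = −½ ln(1 − 2P − Q) − ¼ ln(1 − 2Q).
1 − 2P − Q = 0.377509, giving −½ ln(0.377509) = 0.487080.
1 − 2Q = 0.686746, giving −¼ ln(0.686746) = 0.093948.
d = 0.487080 + 0.093948 = 0.581028.

0.581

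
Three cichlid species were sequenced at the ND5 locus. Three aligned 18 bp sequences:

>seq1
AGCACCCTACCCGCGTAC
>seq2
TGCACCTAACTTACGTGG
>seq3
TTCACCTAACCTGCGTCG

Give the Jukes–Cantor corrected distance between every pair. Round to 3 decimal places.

seq1–seq2: 8/18 sites differ → p ≈ 0.444444, d = −0.75 ln(1 − 0.592592) = 0.673455 ≈ 0.673.
seq1–seq3: 7/18 sites differ → p ≈ 0.388889, d = −0.75 ln(1 − 0.518519) = 0.548166 ≈ 0.548.
seq2–seq3: 4/18 sites differ → p ≈ 0.222222, d = −0.75 ln(1 − 0.296296) = 0.263548 ≈ 0.264.

d(seq1,seq2) = 0.673, d(seq1,seq3) = 0.548, d(seq2,seq3) = 0.264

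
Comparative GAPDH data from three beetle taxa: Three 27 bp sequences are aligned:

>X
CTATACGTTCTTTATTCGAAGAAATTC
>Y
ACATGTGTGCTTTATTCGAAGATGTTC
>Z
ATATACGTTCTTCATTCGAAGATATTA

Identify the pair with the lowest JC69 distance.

X and Z

X–Y: 7/27 differ, p = 0.259, d = 0.318.
X–Z: 4/27 differ, p = 0.148, d = 0.165.
Y–Z: 7/27 differ, p = 0.259, d = 0.318.
The smallest distance is between X and Z.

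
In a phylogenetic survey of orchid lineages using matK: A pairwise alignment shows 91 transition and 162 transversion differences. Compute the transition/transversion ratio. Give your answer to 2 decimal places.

0.56

R = 91/162 = 0.561728… ≈ 0.56 (to 2 d.p.).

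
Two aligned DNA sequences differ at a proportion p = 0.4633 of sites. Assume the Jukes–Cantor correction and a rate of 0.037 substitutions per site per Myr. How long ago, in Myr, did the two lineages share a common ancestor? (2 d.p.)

d = −(3/4) ln(1 − 4p/3) = −0.75 ln(1 − 0.617733) = −0.75 ln(0.382267)
  = −0.75 × (-0.961636) = 0.721227 substitutions/site.
Under a molecular clock d = 2μt, so t = d/(2μ) = 0.721227 / (2 × 0.037) = 9.75 Myr.

9.75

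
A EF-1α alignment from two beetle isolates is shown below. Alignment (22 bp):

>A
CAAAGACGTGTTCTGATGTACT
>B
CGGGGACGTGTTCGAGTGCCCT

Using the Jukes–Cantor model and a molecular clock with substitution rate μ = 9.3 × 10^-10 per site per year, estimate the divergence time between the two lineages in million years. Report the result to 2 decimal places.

The sequences differ at 8 of 22 sites (2, 3, 4, 14, 15, 16, 19, 20), so p = 8/22 ≈ 0.363636.
d = −(3/4) ln(1 − 4p/3) = −0.75 ln(1 − 0.484848) = −0.75 ln(0.515152)
  = −0.75 × (-0.663293) = 0.497470 substitutions/site.
Under a molecular clock d = 2μt, so t = d/(2μ) = 0.497470 / (2 × 9.3 × 10^-10) = 267.46 million years.

267.46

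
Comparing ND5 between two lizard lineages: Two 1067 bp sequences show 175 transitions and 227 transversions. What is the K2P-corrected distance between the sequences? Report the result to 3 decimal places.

0.528

P = 175/1067 ≈ 0.164011 and Q = 227/1067 ≈ 0.212746.
Under the Kimura two-parameter model, d = −½ ln(1 − 2P − Q) − ¼ ln(1 − 2Q).
1 − 2P − Q = 0.459232, giving −½ ln(0.459232) = 0.389100.
1 − 2Q = 0.574508, giving −¼ ln(0.574508) = 0.138560.
d = 0.389100 + 0.138560 = 0.527660.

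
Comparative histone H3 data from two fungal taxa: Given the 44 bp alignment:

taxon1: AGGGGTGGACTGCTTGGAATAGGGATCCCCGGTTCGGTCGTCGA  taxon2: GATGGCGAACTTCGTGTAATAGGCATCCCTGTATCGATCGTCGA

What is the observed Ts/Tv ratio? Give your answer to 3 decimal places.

Transitions are A↔G and C↔T; transversions are all other mismatches.
Transitions: 6. Transversions: 7.
R = 6/7 = 0.857142… ≈ 0.857 (to 3 d.p.).

0.857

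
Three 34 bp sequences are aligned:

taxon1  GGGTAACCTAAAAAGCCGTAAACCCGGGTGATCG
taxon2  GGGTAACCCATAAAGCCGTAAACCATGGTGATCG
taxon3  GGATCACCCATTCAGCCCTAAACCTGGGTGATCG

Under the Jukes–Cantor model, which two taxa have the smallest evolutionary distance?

taxon1 and taxon2

taxon1–taxon2: 4/34 differ, p = 0.118, d = 0.128.
taxon1–taxon3: 8/34 differ, p = 0.235, d = 0.282.
taxon2–taxon3: 7/34 differ, p = 0.206, d = 0.241.
The smallest distance is between taxon1 and taxon2.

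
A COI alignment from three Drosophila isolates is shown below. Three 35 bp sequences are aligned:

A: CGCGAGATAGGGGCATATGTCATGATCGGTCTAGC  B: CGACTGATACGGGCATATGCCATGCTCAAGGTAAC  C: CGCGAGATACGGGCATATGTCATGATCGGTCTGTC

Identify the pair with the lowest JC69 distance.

A–B: 11/35 differ, p = 0.314, d = 0.407.
A–C: 3/35 differ, p = 0.086, d = 0.091.
B–C: 11/35 differ, p = 0.314, d = 0.407.
The smallest distance is between A and C.

A and C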